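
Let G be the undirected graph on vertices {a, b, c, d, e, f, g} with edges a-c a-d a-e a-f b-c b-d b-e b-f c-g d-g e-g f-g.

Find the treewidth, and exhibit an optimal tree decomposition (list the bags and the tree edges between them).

Every bag has size at most 4, so the width is 4 − 1 = 3 and tw(G) ≤ 3. For the lower bound: the 4 vertex sets {a,c}, {b,e}, {g}, {f} are disjoint, each induces a connected subgraph, and every pair is joined by at least one edge of G. Contracting each set to a single vertex therefore yields K_{4} as a minor, and since treewidth is minor-monotone, tw(G) ≥ tw(K_{4}) = 3. Therefore the treewidth is 3.

Treewidth 3.
One such decomposition:
Bags: B1 = {a, b, c, g}  B2 = {a, b, e, g}  B3 = {a, b, f, g}  B4 = {a, b, d, g}
Tree: B1–B2, B2–B3, B3–B4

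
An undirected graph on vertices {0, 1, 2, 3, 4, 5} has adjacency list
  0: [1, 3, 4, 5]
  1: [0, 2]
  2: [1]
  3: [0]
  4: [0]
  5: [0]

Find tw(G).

1

A width-1 tree decomposition is:
Bags: B1 = {0, 3}  B2 = {0, 1}  B3 = {0, 5}  B4 = {0, 4}  B5 = {1, 2}
Tree: B1–B2, B1–B3, B2–B4, B2–B5
The largest bag has 2 vertices, giving width 1; this decomposition certifies tw(G) ≤ 1. Since G has at least one edge (e.g. 3–0), it is not an edgeless graph, so tw(G) ≥ 1. Therefore the treewidth is 1.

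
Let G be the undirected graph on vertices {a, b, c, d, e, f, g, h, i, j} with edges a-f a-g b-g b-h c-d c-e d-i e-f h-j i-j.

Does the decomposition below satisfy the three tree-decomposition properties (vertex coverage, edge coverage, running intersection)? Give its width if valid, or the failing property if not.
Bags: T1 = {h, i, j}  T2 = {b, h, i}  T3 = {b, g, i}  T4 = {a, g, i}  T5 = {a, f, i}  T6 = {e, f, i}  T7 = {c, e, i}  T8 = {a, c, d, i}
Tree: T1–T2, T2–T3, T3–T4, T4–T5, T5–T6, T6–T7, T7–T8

No — bags containing vertex a are not connected in the tree.

A tree decomposition must satisfy three properties: every vertex lies in some bag; for every edge, both endpoints lie together in some bag; and for every vertex, the bags containing it form a connected subtree. Here bags containing vertex a are not connected in the tree, so the decomposition is invalid.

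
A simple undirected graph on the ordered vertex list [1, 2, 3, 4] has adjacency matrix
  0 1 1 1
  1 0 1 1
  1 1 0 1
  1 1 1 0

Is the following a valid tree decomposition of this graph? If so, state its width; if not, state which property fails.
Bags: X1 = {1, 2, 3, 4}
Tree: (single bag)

Checking the three conditions: (i) the bags cover all of {1, 2, 3, 4}; (ii) for each edge, some bag contains both endpoints; (iii) the bags containing any fixed vertex form a subtree. All hold, so the decomposition is valid with width 4 − 1 = 3.

Yes; width 3.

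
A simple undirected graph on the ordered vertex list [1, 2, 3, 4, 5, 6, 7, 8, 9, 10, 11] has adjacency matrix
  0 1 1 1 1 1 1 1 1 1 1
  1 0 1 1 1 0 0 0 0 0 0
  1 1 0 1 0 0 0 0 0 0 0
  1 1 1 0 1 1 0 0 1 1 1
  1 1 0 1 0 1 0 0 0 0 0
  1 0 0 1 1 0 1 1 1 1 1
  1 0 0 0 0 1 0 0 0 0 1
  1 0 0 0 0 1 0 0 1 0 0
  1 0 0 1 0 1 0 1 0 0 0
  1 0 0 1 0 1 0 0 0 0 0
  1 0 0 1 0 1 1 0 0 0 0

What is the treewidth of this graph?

3

A width-3 tree decomposition is:
Bags: B1 = {1, 4, 6, 11}  B2 = {1, 4, 5, 6}  B3 = {1, 4, 6, 10}  B4 = {1, 2, 4, 5}  B5 = {1, 2, 3, 4}  B6 = {1, 4, 6, 9}  B7 = {1, 6, 8, 9}  B8 = {1, 6, 7, 11}
Tree: B1–B2, B1–B3, B2–B4, B4–B5, B1–B6, B6–B7, B1–B8
Each bag holds 4 vertices, so the decomposition has width 3, which upper-bounds the treewidth. On the other hand G contains the 4-clique {1, 6, 8, 9}. A clique must lie in a single bag of any decomposition, so no decomposition can have width below 3. Therefore the treewidth is 3.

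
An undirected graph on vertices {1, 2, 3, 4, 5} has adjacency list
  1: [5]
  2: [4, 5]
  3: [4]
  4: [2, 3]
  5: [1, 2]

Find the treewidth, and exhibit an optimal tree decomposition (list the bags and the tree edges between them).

Treewidth 1.
One optimal decomposition is:
Bags: B1 = {3, 4}  B2 = {2, 4}  B3 = {2, 5}  B4 = {1, 5}
Tree: B1–B2, B2–B3, B3–B4

Every bag has size at most 2, so the width is 2 − 1 = 1 and tw(G) ≤ 1. G has an edge, so its treewidth is at least 1. Combining the bounds, tw(G) = 1.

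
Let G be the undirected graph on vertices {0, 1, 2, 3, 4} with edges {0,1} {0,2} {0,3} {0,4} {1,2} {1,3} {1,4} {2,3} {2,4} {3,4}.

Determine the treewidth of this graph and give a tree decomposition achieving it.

Treewidth 4.
One optimal decomposition is:
Bags: B1 = {0, 1, 2, 3, 4}
Tree: (single bag)

With just one bag of size 5, the width is 5 − 1 = 4, so tw(G) ≤ 4. Conversely, {0, 1, 2, 3, 4} is a clique of size 5, and the vertices of any clique must share a bag in every tree decomposition; so some bag has ≥ 5 vertices and tw(G) ≥ 4. Hence tw(G) = 4 exactly.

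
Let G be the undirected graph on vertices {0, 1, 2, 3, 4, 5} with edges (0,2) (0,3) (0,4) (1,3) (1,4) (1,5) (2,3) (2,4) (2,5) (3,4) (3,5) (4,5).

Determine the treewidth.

3

A width-3 tree decomposition is:
Bags: B1 = {2, 3, 4, 5}  B2 = {0, 2, 3, 4}  B3 = {1, 3, 4, 5}
Tree: B1–B2, B1–B3
The largest bag has 4 vertices, giving width 3; this decomposition certifies tw(G) ≤ 3. For the lower bound, the 4 vertices {1, 3, 4, 5} are pairwise adjacent, and any tree decomposition puts a clique entirely inside one bag — forcing width ≥ 3. Therefore the treewidth is 3.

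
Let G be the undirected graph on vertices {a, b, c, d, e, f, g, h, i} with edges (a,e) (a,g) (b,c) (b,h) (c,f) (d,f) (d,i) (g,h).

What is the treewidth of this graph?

A width-1 tree decomposition is:
Bags: B1 = {a, e}  B2 = {a, g}  B3 = {g, h}  B4 = {b, h}  B5 = {b, c}  B6 = {c, f}  B7 = {d, f}  B8 = {d, i}
Tree: B1–B2, B2–B3, B3–B4, B4–B5, B5–B6, B6–B7, B7–B8
Every bag has size at most 2, so the width is 2 − 1 = 1 and tw(G) ≤ 1. Since G has at least one edge (e.g. e–a), it is not an edgeless graph, so tw(G) ≥ 1. Hence tw(G) = 1 exactly.

1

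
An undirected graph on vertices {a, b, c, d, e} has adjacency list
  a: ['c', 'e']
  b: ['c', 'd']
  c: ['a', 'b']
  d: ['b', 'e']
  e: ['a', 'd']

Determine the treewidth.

A width-2 tree decomposition is:
Bags: B1 = {a, b, c}  B2 = {a, b, e}  B3 = {b, d, e}
Tree: B1–B2, B2–B3
The largest bag has 3 vertices, giving width 2; this decomposition certifies tw(G) ≤ 2. The edges b–c–a–e–d–b form a cycle, so G is not a tree and its treewidth is at least 2. Combining the bounds, tw(G) = 2.

2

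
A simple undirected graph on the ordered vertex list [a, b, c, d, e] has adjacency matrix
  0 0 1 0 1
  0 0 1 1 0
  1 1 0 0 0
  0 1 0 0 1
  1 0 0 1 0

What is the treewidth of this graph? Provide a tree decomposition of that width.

The largest bag has 3 vertices, giving width 2; this decomposition certifies tw(G) ≤ 2. For the lower bound, G contains the cycle d–b–c–a–e–d, so G is not a forest; only forests have treewidth ≤ 1, hence tw(G) ≥ 2. Combining the bounds, tw(G) = 2.

Treewidth 2.
One optimal decomposition is:
Bags: B1 = {b, c, d}  B2 = {a, c, d}  B3 = {a, d, e}
Tree: B1–B2, B2–B3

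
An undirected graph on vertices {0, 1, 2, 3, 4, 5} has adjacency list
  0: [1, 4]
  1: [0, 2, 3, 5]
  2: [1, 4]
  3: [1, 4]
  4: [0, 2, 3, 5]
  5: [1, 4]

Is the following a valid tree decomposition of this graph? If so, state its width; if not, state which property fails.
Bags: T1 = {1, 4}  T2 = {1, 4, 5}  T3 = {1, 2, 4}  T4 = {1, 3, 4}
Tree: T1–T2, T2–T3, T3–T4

A tree decomposition must satisfy three properties: every vertex lies in some bag; for every edge, both endpoints lie together in some bag; and for every vertex, the bags containing it form a connected subtree. Here vertex 0 appears in no bag, so the decomposition is invalid.

No — vertex 0 appears in no bag.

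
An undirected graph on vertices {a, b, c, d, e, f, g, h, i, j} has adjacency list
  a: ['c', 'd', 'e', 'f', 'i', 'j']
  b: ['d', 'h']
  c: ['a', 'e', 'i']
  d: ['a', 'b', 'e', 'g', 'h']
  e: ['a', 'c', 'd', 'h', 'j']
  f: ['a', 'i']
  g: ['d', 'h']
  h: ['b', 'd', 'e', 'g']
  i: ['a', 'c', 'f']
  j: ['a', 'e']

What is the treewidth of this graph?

A width-2 tree decomposition is:
Bags: B1 = {a, c, e}  B2 = {a, d, e}  B3 = {a, e, j}  B4 = {a, c, i}  B5 = {d, e, h}  B6 = {d, g, h}  B7 = {b, d, h}  B8 = {a, f, i}
Tree: B1–B2, B2–B3, B1–B4, B2–B5, B5–B6, B5–B7, B4–B8
The largest bag has 3 vertices, giving width 2; this decomposition certifies tw(G) ≤ 2. On the other hand G contains the 3-clique {d, g, h}. A clique must lie in a single bag of any decomposition, so no decomposition can have width below 2. Combining the bounds, tw(G) = 2.

2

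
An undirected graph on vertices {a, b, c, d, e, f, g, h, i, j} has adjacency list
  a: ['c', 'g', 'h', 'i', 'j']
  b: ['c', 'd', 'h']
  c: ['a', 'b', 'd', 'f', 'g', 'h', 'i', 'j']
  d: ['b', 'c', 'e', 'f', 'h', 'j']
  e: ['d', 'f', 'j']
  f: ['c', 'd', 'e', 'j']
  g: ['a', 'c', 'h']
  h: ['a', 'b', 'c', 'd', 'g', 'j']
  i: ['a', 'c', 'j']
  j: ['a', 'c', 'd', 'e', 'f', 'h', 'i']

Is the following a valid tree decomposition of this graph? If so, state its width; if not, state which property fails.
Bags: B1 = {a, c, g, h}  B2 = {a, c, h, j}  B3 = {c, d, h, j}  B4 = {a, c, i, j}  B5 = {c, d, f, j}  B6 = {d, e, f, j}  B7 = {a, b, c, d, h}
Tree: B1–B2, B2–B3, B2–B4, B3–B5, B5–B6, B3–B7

No — bags containing vertex a are not connected in the tree.

A tree decomposition must satisfy three properties: every vertex lies in some bag; for every edge, both endpoints lie together in some bag; and for every vertex, the bags containing it form a connected subtree. Here bags containing vertex a are not connected in the tree, so the decomposition is invalid.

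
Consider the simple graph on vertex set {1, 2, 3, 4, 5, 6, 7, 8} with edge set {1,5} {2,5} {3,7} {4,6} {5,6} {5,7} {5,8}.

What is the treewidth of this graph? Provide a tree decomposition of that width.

Treewidth 1.
One such decomposition:
Bags: B1 = {3, 7}  B2 = {5, 7}  B3 = {1, 5}  B4 = {5, 6}  B5 = {4, 6}  B6 = {2, 5}  B7 = {5, 8}
Tree: B1–B2, B2–B3, B2–B4, B4–B5, B2–B6, B2–B7

The largest bag has 2 vertices, giving width 1; this decomposition certifies tw(G) ≤ 1. G has an edge, so its treewidth is at least 1. Hence tw(G) = 1 exactly.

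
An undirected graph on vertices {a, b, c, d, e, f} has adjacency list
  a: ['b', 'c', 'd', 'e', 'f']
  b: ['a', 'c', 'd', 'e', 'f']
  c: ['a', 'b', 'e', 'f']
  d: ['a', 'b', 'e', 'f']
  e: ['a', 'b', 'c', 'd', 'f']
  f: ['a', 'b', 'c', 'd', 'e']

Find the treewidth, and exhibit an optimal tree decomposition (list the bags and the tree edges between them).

Treewidth 4.
One such decomposition:
Bags: B1 = {a, b, c, e, f}  B2 = {a, b, d, e, f}
Tree: B1–B2

Every bag has size at most 5, so the width is 5 − 1 = 4 and tw(G) ≤ 4. For the lower bound, the 5 vertices {a, b, d, e, f} are pairwise adjacent, and any tree decomposition puts a clique entirely inside one bag — forcing width ≥ 4. The upper and lower bounds meet at 4, so that is the treewidth.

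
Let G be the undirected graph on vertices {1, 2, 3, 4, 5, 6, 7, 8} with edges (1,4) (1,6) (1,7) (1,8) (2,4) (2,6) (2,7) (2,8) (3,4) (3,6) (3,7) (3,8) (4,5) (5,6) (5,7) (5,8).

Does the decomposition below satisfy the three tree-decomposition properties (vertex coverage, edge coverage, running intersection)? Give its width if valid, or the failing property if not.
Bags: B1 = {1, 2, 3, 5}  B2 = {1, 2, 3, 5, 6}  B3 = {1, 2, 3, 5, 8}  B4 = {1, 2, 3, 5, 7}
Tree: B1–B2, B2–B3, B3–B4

A tree decomposition must satisfy three properties: every vertex lies in some bag; for every edge, both endpoints lie together in some bag; and for every vertex, the bags containing it form a connected subtree. Here vertex 4 appears in no bag, so the decomposition is invalid.

No — vertex 4 appears in no bag.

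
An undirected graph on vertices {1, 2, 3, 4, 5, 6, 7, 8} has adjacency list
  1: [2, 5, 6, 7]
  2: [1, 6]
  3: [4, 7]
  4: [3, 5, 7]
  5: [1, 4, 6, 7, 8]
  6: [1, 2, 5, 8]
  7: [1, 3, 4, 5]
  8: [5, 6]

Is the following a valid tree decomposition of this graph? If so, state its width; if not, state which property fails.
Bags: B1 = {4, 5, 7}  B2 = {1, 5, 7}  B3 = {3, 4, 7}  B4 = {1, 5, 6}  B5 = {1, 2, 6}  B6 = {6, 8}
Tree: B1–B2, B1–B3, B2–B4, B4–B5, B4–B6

A tree decomposition must satisfy three properties: every vertex lies in some bag; for every edge, both endpoints lie together in some bag; and for every vertex, the bags containing it form a connected subtree. Here edge (5,8) lies in no bag, so the decomposition is invalid.

No — edge (5,8) lies in no bag.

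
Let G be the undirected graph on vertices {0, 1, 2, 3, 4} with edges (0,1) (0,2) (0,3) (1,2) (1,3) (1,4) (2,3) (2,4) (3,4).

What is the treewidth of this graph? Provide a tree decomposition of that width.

Treewidth 3.
One optimal decomposition is:
Bags: B1 = {1, 2, 3, 4}  B2 = {0, 1, 2, 3}
Tree: B1–B2

Every bag has size at most 4, so the width is 4 − 1 = 3 and tw(G) ≤ 3. On the other hand G contains the 4-clique {0, 1, 2, 3}. A clique must lie in a single bag of any decomposition, so no decomposition can have width below 3. Hence tw(G) = 3 exactly.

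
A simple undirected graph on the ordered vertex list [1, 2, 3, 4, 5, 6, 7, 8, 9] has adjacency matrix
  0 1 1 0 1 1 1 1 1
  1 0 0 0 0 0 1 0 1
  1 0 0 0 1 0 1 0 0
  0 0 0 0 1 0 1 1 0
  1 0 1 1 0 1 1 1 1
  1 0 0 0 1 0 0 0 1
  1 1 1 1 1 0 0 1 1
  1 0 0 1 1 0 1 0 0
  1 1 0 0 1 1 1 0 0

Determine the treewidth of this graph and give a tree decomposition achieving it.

Each bag holds 4 vertices, so the decomposition has width 3, which upper-bounds the treewidth. On the other hand G contains the 4-clique {1, 2, 7, 9}. A clique must lie in a single bag of any decomposition, so no decomposition can have width below 3. Combining the bounds, tw(G) = 3.

Treewidth 3.
Bags: B1 = {1, 3, 5, 7}  B2 = {1, 5, 7, 9}  B3 = {1, 2, 7, 9}  B4 = {1, 5, 6, 9}  B5 = {1, 5, 7, 8}  B6 = {4, 5, 7, 8}
Tree: B1–B2, B2–B3, B2–B4, B2–B5, B5–B6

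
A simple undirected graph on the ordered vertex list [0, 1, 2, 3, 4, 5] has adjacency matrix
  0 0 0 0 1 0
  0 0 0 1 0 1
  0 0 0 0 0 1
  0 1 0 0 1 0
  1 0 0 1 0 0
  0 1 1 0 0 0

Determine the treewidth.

1

A width-1 tree decomposition is:
Bags: B1 = {2, 5}  B2 = {1, 5}  B3 = {1, 3}  B4 = {3, 4}  B5 = {0, 4}
Tree: B1–B2, B2–B3, B3–B4, B4–B5
Each bag holds 2 vertices, so the decomposition has width 1, which upper-bounds the treewidth. Since G has at least one edge (e.g. 2–5), it is not an edgeless graph, so tw(G) ≥ 1. Therefore the treewidth is 1.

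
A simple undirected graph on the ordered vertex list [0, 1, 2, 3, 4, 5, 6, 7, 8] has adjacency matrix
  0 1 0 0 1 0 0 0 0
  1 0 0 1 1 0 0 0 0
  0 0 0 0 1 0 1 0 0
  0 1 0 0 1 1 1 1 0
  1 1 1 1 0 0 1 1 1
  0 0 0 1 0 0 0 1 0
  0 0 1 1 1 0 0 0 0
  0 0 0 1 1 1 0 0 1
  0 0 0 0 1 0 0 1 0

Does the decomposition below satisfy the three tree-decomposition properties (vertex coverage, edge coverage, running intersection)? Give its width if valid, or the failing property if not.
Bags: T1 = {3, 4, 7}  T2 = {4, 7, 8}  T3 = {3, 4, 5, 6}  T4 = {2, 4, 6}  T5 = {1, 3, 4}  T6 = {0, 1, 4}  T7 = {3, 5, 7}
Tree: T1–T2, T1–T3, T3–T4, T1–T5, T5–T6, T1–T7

No — bags containing vertex 5 are not connected in the tree.

A tree decomposition must satisfy three properties: every vertex lies in some bag; for every edge, both endpoints lie together in some bag; and for every vertex, the bags containing it form a connected subtree. Here bags containing vertex 5 are not connected in the tree, so the decomposition is invalid.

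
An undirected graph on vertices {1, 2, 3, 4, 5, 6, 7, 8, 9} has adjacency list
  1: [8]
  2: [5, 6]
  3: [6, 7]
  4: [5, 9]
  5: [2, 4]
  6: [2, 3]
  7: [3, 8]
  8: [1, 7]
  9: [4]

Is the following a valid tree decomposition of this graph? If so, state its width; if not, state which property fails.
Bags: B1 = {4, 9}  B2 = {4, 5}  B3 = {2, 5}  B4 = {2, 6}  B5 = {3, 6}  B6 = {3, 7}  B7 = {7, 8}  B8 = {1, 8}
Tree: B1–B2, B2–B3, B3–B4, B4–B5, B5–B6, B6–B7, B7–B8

Every vertex of G appears in some bag (union = {1, 2, 3, 4, 5, 6, 7, 8, 9}); every edge is covered by a bag; and for each vertex v the set of bags containing v is connected in the bag tree. The decomposition is therefore valid. The largest bag has 2 vertices, so the width is 1.

Yes; width 1.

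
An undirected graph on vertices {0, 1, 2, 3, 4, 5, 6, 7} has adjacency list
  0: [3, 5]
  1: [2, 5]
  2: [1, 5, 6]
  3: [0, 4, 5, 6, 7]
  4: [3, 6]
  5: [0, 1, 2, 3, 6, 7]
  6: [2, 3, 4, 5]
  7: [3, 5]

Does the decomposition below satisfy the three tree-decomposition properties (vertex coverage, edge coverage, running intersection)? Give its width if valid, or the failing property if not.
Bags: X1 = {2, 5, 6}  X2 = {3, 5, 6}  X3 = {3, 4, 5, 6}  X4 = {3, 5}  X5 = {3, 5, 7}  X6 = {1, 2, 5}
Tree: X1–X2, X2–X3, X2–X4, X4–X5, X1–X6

No — vertex 0 appears in no bag.

A tree decomposition must satisfy three properties: every vertex lies in some bag; for every edge, both endpoints lie together in some bag; and for every vertex, the bags containing it form a connected subtree. Here vertex 0 appears in no bag, so the decomposition is invalid.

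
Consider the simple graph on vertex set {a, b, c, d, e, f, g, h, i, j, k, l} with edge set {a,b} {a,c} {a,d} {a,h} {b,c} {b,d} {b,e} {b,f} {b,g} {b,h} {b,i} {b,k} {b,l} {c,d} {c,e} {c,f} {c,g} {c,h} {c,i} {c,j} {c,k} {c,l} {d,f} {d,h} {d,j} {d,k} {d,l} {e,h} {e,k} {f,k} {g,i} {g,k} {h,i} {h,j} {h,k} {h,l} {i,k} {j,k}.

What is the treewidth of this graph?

4

A width-4 tree decomposition is:
Bags: B1 = {b, c, d, h, k}  B2 = {b, c, h, i, k}  B3 = {b, c, d, f, k}  B4 = {b, c, e, h, k}  B5 = {a, b, c, d, h}  B6 = {b, c, g, i, k}  B7 = {b, c, d, h, l}  B8 = {c, d, h, j, k}
Tree: B1–B2, B1–B3, B1–B4, B1–B5, B2–B6, B1–B7, B1–B8
Each bag holds 5 vertices, so the decomposition has width 4, which upper-bounds the treewidth. On the other hand G contains the 5-clique {c, d, h, j, k}. A clique must lie in a single bag of any decomposition, so no decomposition can have width below 4. Therefore the treewidth is 4.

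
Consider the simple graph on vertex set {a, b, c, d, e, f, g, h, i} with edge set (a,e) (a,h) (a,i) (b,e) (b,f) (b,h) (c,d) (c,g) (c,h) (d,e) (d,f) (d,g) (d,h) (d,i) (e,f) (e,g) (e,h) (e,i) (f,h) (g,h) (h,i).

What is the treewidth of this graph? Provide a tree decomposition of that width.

The largest bag has 4 vertices, giving width 3; this decomposition certifies tw(G) ≤ 3. Conversely, {d, e, g, h} is a clique of size 4, and the vertices of any clique must share a bag in every tree decomposition; so some bag has ≥ 4 vertices and tw(G) ≥ 3. Hence tw(G) = 3 exactly.

Treewidth 3.
One such decomposition:
Bags: B1 = {d, e, g, h}  B2 = {d, e, f, h}  B3 = {c, d, g, h}  B4 = {d, e, h, i}  B5 = {b, e, f, h}  B6 = {a, e, h, i}
Tree: B1–B2, B1–B3, B2–B4, B2–B5, B4–B6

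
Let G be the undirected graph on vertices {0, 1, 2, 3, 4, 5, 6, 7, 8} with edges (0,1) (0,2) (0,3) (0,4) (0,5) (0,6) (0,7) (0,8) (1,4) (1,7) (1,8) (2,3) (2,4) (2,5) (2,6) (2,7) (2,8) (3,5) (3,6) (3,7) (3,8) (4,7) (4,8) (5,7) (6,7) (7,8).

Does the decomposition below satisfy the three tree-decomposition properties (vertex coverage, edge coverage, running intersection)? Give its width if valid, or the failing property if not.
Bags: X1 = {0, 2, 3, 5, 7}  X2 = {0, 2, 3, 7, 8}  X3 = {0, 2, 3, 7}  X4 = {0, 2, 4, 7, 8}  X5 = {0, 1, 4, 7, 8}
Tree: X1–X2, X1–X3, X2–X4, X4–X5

A tree decomposition must satisfy three properties: every vertex lies in some bag; for every edge, both endpoints lie together in some bag; and for every vertex, the bags containing it form a connected subtree. Here vertex 6 appears in no bag, so the decomposition is invalid.

No — vertex 6 appears in no bag.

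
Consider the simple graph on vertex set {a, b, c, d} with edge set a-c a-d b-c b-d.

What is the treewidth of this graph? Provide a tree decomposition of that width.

The largest bag has 3 vertices, giving width 2; this decomposition certifies tw(G) ≤ 2. For the lower bound, G contains the cycle a–d–b–c–a, so G is not a forest; only forests have treewidth ≤ 1, hence tw(G) ≥ 2. The upper and lower bounds meet at 2, so that is the treewidth.

Treewidth 2.
One optimal decomposition is:
Bags: B1 = {a, b, d}  B2 = {a, b, c}
Tree: B1–B2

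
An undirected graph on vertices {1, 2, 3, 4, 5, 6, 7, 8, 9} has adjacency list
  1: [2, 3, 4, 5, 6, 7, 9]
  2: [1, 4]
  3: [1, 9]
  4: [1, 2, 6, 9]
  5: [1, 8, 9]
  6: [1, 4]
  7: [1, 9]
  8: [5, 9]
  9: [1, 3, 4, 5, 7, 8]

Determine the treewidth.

2

A width-2 tree decomposition is:
Bags: B1 = {1, 3, 9}  B2 = {1, 4, 9}  B3 = {1, 2, 4}  B4 = {1, 5, 9}  B5 = {5, 8, 9}  B6 = {1, 4, 6}  B7 = {1, 7, 9}
Tree: B1–B2, B2–B3, B2–B4, B4–B5, B2–B6, B4–B7
Every bag has size at most 3, so the width is 3 − 1 = 2 and tw(G) ≤ 2. On the other hand G contains the 3-clique {5, 8, 9}. A clique must lie in a single bag of any decomposition, so no decomposition can have width below 2. The upper and lower bounds meet at 2, so that is the treewidth.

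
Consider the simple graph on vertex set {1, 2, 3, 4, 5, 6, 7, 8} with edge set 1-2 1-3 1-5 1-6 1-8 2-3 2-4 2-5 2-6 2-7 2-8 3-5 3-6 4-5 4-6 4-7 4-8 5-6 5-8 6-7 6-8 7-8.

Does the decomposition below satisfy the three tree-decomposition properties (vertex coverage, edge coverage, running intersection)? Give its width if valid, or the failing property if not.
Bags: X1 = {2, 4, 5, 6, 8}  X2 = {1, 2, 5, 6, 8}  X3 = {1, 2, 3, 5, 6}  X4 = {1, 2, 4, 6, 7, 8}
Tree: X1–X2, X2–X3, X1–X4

No — bags containing vertex 1 are not connected in the tree.

A tree decomposition must satisfy three properties: every vertex lies in some bag; for every edge, both endpoints lie together in some bag; and for every vertex, the bags containing it form a connected subtree. Here bags containing vertex 1 are not connected in the tree, so the decomposition is invalid.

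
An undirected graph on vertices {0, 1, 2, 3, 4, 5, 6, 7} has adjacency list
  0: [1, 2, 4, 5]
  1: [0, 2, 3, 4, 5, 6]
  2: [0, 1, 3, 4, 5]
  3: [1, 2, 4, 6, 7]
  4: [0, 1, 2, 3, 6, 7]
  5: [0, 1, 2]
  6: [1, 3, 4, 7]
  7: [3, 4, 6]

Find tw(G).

A width-3 tree decomposition is:
Bags: B1 = {3, 4, 6, 7}  B2 = {1, 3, 4, 6}  B3 = {1, 2, 3, 4}  B4 = {0, 1, 2, 4}  B5 = {0, 1, 2, 5}
Tree: B1–B2, B2–B3, B3–B4, B4–B5
The largest bag has 4 vertices, giving width 3; this decomposition certifies tw(G) ≤ 3. For the lower bound, the 4 vertices {0, 1, 2, 4} are pairwise adjacent, and any tree decomposition puts a clique entirely inside one bag — forcing width ≥ 3. Combining the bounds, tw(G) = 3.

3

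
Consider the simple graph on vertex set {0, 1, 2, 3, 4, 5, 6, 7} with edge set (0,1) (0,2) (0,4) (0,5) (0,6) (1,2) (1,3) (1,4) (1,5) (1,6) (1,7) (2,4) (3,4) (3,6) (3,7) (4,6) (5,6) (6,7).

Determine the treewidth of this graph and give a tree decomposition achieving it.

The largest bag has 4 vertices, giving width 3; this decomposition certifies tw(G) ≤ 3. Conversely, {0, 1, 2, 4} is a clique of size 4, and the vertices of any clique must share a bag in every tree decomposition; so some bag has ≥ 4 vertices and tw(G) ≥ 3. Combining the bounds, tw(G) = 3.

Treewidth 3.
One optimal decomposition is:
Bags: B1 = {0, 1, 4, 6}  B2 = {0, 1, 2, 4}  B3 = {1, 3, 4, 6}  B4 = {0, 1, 5, 6}  B5 = {1, 3, 6, 7}
Tree: B1–B2, B1–B3, B1–B4, B3–B5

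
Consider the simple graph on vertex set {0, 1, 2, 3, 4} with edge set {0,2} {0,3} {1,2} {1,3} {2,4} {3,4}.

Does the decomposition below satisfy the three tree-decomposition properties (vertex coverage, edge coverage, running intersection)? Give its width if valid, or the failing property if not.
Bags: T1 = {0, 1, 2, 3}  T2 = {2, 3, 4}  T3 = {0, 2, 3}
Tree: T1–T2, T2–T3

No — bags containing vertex 0 are not connected in the tree.

A tree decomposition must satisfy three properties: every vertex lies in some bag; for every edge, both endpoints lie together in some bag; and for every vertex, the bags containing it form a connected subtree. Here bags containing vertex 0 are not connected in the tree, so the decomposition is invalid.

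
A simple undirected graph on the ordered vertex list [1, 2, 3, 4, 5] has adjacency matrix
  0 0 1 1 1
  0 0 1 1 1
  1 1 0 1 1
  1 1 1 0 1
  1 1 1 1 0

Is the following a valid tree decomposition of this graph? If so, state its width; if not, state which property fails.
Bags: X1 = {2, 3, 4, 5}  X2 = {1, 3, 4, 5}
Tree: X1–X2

Checking the three conditions: (i) the bags cover all of {1, 2, 3, 4, 5}; (ii) for each edge, some bag contains both endpoints; (iii) the bags containing any fixed vertex form a subtree. All hold, so the decomposition is valid with width 4 − 1 = 3.

Yes; width 3.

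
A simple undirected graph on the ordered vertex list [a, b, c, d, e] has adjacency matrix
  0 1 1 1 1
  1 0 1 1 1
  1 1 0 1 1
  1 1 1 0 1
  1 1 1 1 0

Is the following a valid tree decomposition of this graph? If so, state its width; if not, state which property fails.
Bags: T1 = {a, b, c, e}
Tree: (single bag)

A tree decomposition must satisfy three properties: every vertex lies in some bag; for every edge, both endpoints lie together in some bag; and for every vertex, the bags containing it form a connected subtree. Here vertex d appears in no bag, so the decomposition is invalid.

No — vertex d appears in no bag.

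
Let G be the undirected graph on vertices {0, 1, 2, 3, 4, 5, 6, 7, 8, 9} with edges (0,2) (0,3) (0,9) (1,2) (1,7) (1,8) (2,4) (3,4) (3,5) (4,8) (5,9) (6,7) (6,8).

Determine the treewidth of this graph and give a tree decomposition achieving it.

Treewidth 2.
One optimal decomposition is:
Bags: B1 = {0, 5, 9}  B2 = {0, 3, 5}  B3 = {0, 2, 3}  B4 = {2, 3, 4}  B5 = {1, 2, 4}  B6 = {1, 4, 8}  B7 = {1, 7, 8}  B8 = {6, 7, 8}
Tree: B1–B2, B2–B3, B3–B4, B4–B5, B5–B6, B6–B7, B7–B8

Every bag has size at most 3, so the width is 3 − 1 = 2 and tw(G) ≤ 2. Since 9–5–3–0–9 is a cycle in G, G is not acyclic. Forests are exactly the graphs of treewidth ≤ 1, so tw(G) ≥ 2. The upper and lower bounds meet at 2, so that is the treewidth.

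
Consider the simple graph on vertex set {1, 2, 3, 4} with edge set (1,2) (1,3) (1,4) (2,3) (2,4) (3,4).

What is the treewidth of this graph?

3

A width-3 tree decomposition is:
Bags: B1 = {1, 2, 3, 4}
Tree: (single bag)
A single bag containing all 4 vertices is trivially a valid decomposition of width 3. For the lower bound, the 4 vertices {1, 2, 3, 4} are pairwise adjacent, and any tree decomposition puts a clique entirely inside one bag — forcing width ≥ 3. Hence tw(G) = 3 exactly.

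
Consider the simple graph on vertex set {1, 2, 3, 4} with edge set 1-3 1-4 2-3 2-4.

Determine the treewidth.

2

A width-2 tree decomposition is:
Bags: B1 = {2, 3, 4}  B2 = {1, 3, 4}
Tree: B1–B2
Each bag holds 3 vertices, so the decomposition has width 2, which upper-bounds the treewidth. The edges 3–2–4–1–3 form a cycle, so G is not a tree and its treewidth is at least 2. Therefore the treewidth is 2.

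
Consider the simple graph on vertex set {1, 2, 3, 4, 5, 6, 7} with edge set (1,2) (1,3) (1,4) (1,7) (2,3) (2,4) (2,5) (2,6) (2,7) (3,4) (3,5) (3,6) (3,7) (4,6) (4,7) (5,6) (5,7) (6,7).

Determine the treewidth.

4

A width-4 tree decomposition is:
Bags: B1 = {2, 3, 4, 6, 7}  B2 = {2, 3, 5, 6, 7}  B3 = {1, 2, 3, 4, 7}
Tree: B1–B2, B1–B3
Every bag has size at most 5, so the width is 5 − 1 = 4 and tw(G) ≤ 4. On the other hand G contains the 5-clique {1, 2, 3, 4, 7}. A clique must lie in a single bag of any decomposition, so no decomposition can have width below 4. Hence tw(G) = 4 exactly.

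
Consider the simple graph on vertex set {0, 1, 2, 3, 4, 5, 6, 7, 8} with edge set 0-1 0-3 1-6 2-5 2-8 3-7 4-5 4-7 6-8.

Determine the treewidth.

2

A width-2 tree decomposition is:
Bags: B1 = {4, 5, 7}  B2 = {3, 5, 7}  B3 = {0, 3, 5}  B4 = {0, 1, 5}  B5 = {1, 5, 6}  B6 = {5, 6, 8}  B7 = {2, 5, 8}
Tree: B1–B2, B2–B3, B3–B4, B4–B5, B5–B6, B6–B7
The largest bag has 3 vertices, giving width 2; this decomposition certifies tw(G) ≤ 2. For the lower bound, G contains the cycle 5–4–7–3–0–1–6–8–2–5, so G is not a forest; only forests have treewidth ≤ 1, hence tw(G) ≥ 2. Combining the bounds, tw(G) = 2.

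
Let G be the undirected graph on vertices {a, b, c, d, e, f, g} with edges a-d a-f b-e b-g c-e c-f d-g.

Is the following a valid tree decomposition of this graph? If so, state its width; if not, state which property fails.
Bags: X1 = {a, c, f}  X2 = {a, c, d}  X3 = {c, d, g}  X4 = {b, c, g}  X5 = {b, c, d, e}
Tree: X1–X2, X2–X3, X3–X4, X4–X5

A tree decomposition must satisfy three properties: every vertex lies in some bag; for every edge, both endpoints lie together in some bag; and for every vertex, the bags containing it form a connected subtree. Here bags containing vertex d are not connected in the tree, so the decomposition is invalid.

No — bags containing vertex d are not connected in the tree.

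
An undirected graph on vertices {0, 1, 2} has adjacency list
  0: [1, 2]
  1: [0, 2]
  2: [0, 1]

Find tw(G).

2

A width-2 tree decomposition is:
Bags: B1 = {0, 1, 2}
Tree: (single bag)
A single bag containing all 3 vertices is trivially a valid decomposition of width 2. Conversely, {0, 1, 2} is a clique of size 3, and the vertices of any clique must share a bag in every tree decomposition; so some bag has ≥ 3 vertices and tw(G) ≥ 2. Therefore the treewidth is 2.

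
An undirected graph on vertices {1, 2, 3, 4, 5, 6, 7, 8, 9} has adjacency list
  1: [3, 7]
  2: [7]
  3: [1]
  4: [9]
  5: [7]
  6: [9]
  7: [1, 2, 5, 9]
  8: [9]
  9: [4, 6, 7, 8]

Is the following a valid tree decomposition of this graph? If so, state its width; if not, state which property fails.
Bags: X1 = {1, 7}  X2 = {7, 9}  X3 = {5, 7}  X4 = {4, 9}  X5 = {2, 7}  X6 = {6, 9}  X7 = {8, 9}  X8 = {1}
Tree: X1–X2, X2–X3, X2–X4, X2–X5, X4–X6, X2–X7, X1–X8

No — vertex 3 appears in no bag.

A tree decomposition must satisfy three properties: every vertex lies in some bag; for every edge, both endpoints lie together in some bag; and for every vertex, the bags containing it form a connected subtree. Here vertex 3 appears in no bag, so the decomposition is invalid.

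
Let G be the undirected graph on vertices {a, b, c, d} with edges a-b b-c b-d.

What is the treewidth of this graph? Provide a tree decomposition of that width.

Treewidth 1.
One optimal decomposition is:
Bags: B1 = {b, c}  B2 = {b, d}  B3 = {a, b}
Tree: B1–B2, B1–B3

Every bag has size at most 2, so the width is 2 − 1 = 1 and tw(G) ≤ 1. Since G has at least one edge (e.g. c–b), it is not an edgeless graph, so tw(G) ≥ 1. Combining the bounds, tw(G) = 1.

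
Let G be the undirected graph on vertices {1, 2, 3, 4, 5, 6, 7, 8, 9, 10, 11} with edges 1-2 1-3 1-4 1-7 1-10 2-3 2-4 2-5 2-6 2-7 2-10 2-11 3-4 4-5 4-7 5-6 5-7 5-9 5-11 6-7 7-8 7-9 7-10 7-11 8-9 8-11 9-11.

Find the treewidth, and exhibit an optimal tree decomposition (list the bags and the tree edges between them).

Treewidth 3.
One optimal decomposition is:
Bags: B1 = {2, 5, 7, 11}  B2 = {2, 4, 5, 7}  B3 = {5, 7, 9, 11}  B4 = {1, 2, 4, 7}  B5 = {1, 2, 7, 10}  B6 = {1, 2, 3, 4}  B7 = {7, 8, 9, 11}  B8 = {2, 5, 6, 7}
Tree: B1–B2, B1–B3, B2–B4, B4–B5, B4–B6, B3–B7, B2–B8

Each bag holds 4 vertices, so the decomposition has width 3, which upper-bounds the treewidth. On the other hand G contains the 4-clique {1, 2, 3, 4}. A clique must lie in a single bag of any decomposition, so no decomposition can have width below 3. Therefore the treewidth is 3.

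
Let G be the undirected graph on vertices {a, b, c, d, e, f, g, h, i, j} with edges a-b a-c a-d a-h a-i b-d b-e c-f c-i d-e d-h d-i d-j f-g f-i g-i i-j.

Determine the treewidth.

2

A width-2 tree decomposition is:
Bags: B1 = {a, d, i}  B2 = {a, b, d}  B3 = {b, d, e}  B4 = {a, c, i}  B5 = {c, f, i}  B6 = {a, d, h}  B7 = {d, i, j}  B8 = {f, g, i}
Tree: B1–B2, B2–B3, B1–B4, B4–B5, B2–B6, B1–B7, B5–B8
Every bag has size at most 3, so the width is 3 − 1 = 2 and tw(G) ≤ 2. Conversely, {d, i, j} is a clique of size 3, and the vertices of any clique must share a bag in every tree decomposition; so some bag has ≥ 3 vertices and tw(G) ≥ 2. Combining the bounds, tw(G) = 2.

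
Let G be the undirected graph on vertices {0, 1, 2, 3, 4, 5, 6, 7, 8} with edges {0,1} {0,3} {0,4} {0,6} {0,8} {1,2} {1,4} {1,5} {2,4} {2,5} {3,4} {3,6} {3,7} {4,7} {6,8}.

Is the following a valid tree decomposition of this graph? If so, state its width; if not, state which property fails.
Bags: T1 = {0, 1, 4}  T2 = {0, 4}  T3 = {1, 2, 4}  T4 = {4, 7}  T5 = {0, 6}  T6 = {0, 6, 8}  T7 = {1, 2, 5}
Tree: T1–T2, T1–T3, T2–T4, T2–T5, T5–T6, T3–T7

A tree decomposition must satisfy three properties: every vertex lies in some bag; for every edge, both endpoints lie together in some bag; and for every vertex, the bags containing it form a connected subtree. Here vertex 3 appears in no bag, so the decomposition is invalid.

No — vertex 3 appears in no bag.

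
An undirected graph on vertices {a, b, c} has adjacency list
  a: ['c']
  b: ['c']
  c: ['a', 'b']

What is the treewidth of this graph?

1

A width-1 tree decomposition is:
Bags: B1 = {b, c}  B2 = {a, c}
Tree: B1–B2
Each bag holds 2 vertices, so the decomposition has width 1, which upper-bounds the treewidth. Any graph with an edge has treewidth ≥ 1, and G has the edge b–c. Hence tw(G) = 1 exactly.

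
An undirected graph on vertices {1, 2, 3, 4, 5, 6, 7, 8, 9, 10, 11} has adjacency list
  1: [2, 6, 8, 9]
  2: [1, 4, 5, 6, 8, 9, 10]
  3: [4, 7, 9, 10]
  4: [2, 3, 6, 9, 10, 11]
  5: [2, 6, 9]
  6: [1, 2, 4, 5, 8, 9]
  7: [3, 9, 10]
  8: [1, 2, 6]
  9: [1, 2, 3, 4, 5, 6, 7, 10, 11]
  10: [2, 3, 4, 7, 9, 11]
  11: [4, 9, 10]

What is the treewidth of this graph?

A width-3 tree decomposition is:
Bags: B1 = {2, 4, 9, 10}  B2 = {2, 4, 6, 9}  B3 = {1, 2, 6, 9}  B4 = {1, 2, 6, 8}  B5 = {3, 4, 9, 10}  B6 = {4, 9, 10, 11}  B7 = {3, 7, 9, 10}  B8 = {2, 5, 6, 9}
Tree: B1–B2, B2–B3, B3–B4, B1–B5, B1–B6, B5–B7, B3–B8
Every bag has size at most 4, so the width is 4 − 1 = 3 and tw(G) ≤ 3. Conversely, {1, 2, 6, 8} is a clique of size 4, and the vertices of any clique must share a bag in every tree decomposition; so some bag has ≥ 4 vertices and tw(G) ≥ 3. The upper and lower bounds meet at 3, so that is the treewidth.

3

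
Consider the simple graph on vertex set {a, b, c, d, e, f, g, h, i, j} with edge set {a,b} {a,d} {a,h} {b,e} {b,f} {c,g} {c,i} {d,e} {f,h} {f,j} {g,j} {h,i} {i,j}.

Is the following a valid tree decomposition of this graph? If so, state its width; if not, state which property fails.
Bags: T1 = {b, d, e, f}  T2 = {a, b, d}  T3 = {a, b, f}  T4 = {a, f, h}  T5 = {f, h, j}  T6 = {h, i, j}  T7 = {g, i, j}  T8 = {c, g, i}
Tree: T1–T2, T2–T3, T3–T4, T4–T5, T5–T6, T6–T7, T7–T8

A tree decomposition must satisfy three properties: every vertex lies in some bag; for every edge, both endpoints lie together in some bag; and for every vertex, the bags containing it form a connected subtree. Here bags containing vertex f are not connected in the tree, so the decomposition is invalid.

No — bags containing vertex f are not connected in the tree.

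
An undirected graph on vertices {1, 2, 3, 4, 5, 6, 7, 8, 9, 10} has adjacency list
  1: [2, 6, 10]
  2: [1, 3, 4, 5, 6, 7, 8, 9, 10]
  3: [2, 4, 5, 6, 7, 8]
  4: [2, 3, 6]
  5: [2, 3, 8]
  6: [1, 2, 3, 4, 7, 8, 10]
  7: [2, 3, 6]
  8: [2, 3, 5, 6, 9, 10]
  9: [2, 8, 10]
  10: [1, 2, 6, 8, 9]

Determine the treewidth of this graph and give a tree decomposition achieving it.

Every bag has size at most 4, so the width is 4 − 1 = 3 and tw(G) ≤ 3. Conversely, {2, 8, 9, 10} is a clique of size 4, and the vertices of any clique must share a bag in every tree decomposition; so some bag has ≥ 4 vertices and tw(G) ≥ 3. The upper and lower bounds meet at 3, so that is the treewidth.

Treewidth 3.
One optimal decomposition is:
Bags: B1 = {1, 2, 6, 10}  B2 = {2, 6, 8, 10}  B3 = {2, 3, 6, 8}  B4 = {2, 3, 4, 6}  B5 = {2, 3, 5, 8}  B6 = {2, 3, 6, 7}  B7 = {2, 8, 9, 10}
Tree: B1–B2, B2–B3, B3–B4, B3–B5, B4–B6, B2–B7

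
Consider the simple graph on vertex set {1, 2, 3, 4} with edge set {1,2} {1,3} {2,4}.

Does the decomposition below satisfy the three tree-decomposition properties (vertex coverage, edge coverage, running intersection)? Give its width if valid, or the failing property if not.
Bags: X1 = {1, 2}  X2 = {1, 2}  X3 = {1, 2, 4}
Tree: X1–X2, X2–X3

A tree decomposition must satisfy three properties: every vertex lies in some bag; for every edge, both endpoints lie together in some bag; and for every vertex, the bags containing it form a connected subtree. Here vertex 3 appears in no bag, so the decomposition is invalid.

No — vertex 3 appears in no bag.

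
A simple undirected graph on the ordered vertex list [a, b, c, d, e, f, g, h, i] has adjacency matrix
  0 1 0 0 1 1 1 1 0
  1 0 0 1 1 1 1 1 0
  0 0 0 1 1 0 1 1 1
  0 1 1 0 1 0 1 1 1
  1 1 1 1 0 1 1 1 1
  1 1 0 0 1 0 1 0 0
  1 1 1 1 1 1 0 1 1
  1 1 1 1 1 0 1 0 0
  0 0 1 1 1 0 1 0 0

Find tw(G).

4

A width-4 tree decomposition is:
Bags: B1 = {a, b, e, g, h}  B2 = {a, b, e, f, g}  B3 = {b, d, e, g, h}  B4 = {c, d, e, g, h}  B5 = {c, d, e, g, i}
Tree: B1–B2, B1–B3, B3–B4, B4–B5
The largest bag has 5 vertices, giving width 4; this decomposition certifies tw(G) ≤ 4. On the other hand G contains the 5-clique {c, d, e, g, h}. A clique must lie in a single bag of any decomposition, so no decomposition can have width below 4. Combining the bounds, tw(G) = 4.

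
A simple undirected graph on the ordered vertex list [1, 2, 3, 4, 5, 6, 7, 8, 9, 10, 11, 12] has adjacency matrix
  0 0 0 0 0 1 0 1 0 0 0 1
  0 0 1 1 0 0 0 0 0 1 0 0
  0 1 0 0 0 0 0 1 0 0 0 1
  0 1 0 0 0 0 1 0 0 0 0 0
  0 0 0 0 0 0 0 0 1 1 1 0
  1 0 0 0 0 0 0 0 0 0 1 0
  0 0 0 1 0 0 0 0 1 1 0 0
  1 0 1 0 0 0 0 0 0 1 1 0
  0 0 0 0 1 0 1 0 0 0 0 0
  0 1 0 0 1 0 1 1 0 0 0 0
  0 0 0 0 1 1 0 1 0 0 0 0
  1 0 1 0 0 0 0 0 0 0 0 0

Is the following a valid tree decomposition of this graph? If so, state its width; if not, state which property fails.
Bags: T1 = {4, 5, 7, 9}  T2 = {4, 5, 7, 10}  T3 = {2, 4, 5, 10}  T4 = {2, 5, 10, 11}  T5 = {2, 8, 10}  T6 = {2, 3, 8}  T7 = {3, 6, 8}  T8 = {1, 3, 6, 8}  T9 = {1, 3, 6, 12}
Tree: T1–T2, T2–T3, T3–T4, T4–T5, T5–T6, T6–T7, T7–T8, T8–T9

No — edge (11,8) lies in no bag.

A tree decomposition must satisfy three properties: every vertex lies in some bag; for every edge, both endpoints lie together in some bag; and for every vertex, the bags containing it form a connected subtree. Here edge (11,8) lies in no bag, so the decomposition is invalid.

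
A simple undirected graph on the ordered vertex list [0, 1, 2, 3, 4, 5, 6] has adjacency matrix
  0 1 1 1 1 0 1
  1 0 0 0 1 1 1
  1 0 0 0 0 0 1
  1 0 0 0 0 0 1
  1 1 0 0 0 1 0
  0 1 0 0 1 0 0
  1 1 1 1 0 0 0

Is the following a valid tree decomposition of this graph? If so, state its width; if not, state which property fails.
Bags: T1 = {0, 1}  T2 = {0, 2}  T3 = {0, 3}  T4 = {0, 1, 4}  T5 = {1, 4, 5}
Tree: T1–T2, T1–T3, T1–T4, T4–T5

A tree decomposition must satisfy three properties: every vertex lies in some bag; for every edge, both endpoints lie together in some bag; and for every vertex, the bags containing it form a connected subtree. Here vertex 6 appears in no bag, so the decomposition is invalid.

No — vertex 6 appears in no bag.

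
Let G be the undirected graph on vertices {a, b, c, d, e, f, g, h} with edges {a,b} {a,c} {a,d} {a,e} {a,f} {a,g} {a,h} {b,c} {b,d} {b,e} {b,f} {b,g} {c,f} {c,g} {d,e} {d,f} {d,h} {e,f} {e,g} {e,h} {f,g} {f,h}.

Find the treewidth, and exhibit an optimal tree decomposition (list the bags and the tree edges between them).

Treewidth 4.
One such decomposition:
Bags: B1 = {a, b, d, e, f}  B2 = {a, b, e, f, g}  B3 = {a, b, c, f, g}  B4 = {a, d, e, f, h}
Tree: B1–B2, B2–B3, B1–B4

Every bag has size at most 5, so the width is 5 − 1 = 4 and tw(G) ≤ 4. On the other hand G contains the 5-clique {a, d, e, f, h}. A clique must lie in a single bag of any decomposition, so no decomposition can have width below 4. The upper and lower bounds meet at 4, so that is the treewidth.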